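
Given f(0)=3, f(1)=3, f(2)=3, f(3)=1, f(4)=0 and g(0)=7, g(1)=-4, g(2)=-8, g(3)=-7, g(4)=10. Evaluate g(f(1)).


f(1) = 3
g(3) = -7

-7


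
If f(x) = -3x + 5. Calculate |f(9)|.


f(9) = -22
|-22| = 22

22


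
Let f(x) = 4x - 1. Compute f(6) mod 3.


2


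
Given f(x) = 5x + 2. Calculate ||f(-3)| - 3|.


f(-3) = -13
|-13| = 13
|13 - 3| = 10

10


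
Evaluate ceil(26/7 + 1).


26/7 = 3.7143
3.7143 + 1 = 4.7143
ceil(4.7143) = 5

5


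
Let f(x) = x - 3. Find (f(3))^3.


f(3) = 0
(0)^3 = 0

0


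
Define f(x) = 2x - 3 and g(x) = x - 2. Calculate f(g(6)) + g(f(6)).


f(g(6)) = 5
g(f(6)) = 7
Sum = 12

12


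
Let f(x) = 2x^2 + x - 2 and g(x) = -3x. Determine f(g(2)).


g(2) = -6
f(-6) = 2*(-6)^2 + 1*(-6) - 2 = 64

64


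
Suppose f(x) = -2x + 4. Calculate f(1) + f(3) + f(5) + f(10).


f(1) = 2
f(3) = -2
f(5) = -6
f(10) = -16
Sum = -22

-22


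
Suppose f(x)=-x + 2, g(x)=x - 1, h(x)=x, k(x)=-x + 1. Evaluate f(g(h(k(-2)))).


k(-2) = 3
h(3) = 3
g(3) = 2
f(2) = 0

0


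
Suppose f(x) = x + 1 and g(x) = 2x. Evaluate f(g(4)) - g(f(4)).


-1


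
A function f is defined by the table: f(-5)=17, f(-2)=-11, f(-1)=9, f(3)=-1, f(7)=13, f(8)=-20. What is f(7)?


Reading from the table at x = 7

13


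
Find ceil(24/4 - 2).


24/4 = 6
6 - 2 = 4
ceil(4) = 4

4


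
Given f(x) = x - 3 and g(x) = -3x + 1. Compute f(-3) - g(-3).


f(-3) = -6
g(-3) = 10
Difference = -16

-16


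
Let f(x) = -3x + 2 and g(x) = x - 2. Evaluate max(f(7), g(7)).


f(7) = -19
g(7) = 5
max = 5

5


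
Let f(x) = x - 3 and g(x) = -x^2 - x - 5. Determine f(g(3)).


g(3) = -17
f(-17) = -20

-20


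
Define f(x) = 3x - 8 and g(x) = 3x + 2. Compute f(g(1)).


7


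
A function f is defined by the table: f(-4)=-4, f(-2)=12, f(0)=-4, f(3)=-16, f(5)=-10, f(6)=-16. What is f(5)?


Reading from the table at x = 5

-10


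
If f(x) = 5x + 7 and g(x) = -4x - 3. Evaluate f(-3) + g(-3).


f(-3) = -8
g(-3) = 9
Sum = 1

1


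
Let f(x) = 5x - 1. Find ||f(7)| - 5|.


29


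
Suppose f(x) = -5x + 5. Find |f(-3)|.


f(-3) = 20
|20| = 20

20


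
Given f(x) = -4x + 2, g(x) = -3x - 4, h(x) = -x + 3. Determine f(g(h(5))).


h(5) = -2
g(-2) = 2
f(2) = -6

-6


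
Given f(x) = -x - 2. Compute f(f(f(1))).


f(1) = -3
f(-3) = 1
f(1) = -3

-3


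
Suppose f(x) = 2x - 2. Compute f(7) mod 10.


f(7) = 12
12 mod 10 = 2

2


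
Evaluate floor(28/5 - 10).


28/5 = 5.6
5.6 - 10 = -4.4
floor(-4.4) = -5

-5


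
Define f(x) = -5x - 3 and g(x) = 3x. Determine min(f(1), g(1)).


-8


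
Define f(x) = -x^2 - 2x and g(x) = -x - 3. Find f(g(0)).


g(0) = -3
f(-3) = (-1)*(-3)^2 - 2*(-3) = -3

-3


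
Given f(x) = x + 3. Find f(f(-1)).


f(-1) = 2
f(2) = 5

5


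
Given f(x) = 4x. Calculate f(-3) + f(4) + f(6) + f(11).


f(-3) = -12
f(4) = 16
f(6) = 24
f(11) = 44
Sum = 72

72


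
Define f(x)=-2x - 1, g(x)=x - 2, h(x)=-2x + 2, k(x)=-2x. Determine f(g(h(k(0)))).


k(0) = 0
h(0) = 2
g(2) = 0
f(0) = -1

-1


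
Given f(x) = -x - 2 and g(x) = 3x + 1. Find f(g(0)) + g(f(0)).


f(g(0)) = -3
g(f(0)) = -5
Sum = -8

-8


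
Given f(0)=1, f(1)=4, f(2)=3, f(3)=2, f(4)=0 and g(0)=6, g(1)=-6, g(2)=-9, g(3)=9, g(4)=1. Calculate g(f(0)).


f(0) = 1
g(1) = -6

-6


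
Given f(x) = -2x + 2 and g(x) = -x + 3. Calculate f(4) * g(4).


f(4) = -6
g(4) = -1
Product = 6

6


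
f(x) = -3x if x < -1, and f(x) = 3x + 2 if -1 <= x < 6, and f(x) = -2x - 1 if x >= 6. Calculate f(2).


2 satisfies -1 <= x < 6
f(2) = 8

8


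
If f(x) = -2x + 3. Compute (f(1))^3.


1


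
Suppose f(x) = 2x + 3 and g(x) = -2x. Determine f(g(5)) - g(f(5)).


f(g(5)) = -17
g(f(5)) = -26
Difference = 9

9


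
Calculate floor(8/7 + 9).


8/7 = 1.1429
1.1429 + 9 = 10.1429
floor(10.1429) = 10

10


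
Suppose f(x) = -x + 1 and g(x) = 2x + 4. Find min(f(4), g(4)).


f(4) = -3
g(4) = 12
min = -3

-3


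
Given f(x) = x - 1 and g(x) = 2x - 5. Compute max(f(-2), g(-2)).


-3


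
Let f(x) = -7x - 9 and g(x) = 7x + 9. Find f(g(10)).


g(10) = 79
f(79) = -562

-562


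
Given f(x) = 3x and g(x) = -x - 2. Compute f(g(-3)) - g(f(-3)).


-4


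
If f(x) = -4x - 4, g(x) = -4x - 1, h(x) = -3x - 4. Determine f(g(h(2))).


h(2) = -10
g(-10) = 39
f(39) = -160

-160


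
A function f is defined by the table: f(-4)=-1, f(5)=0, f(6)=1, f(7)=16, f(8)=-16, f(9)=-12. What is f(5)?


Reading from the table at x = 5

0


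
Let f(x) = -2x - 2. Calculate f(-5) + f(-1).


f(-5) = 8
f(-1) = 0
Sum = 8

8


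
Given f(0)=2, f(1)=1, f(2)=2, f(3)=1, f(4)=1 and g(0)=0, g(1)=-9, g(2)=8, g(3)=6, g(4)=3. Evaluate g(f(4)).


f(4) = 1
g(1) = -9

-9


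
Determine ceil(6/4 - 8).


6/4 = 1.5
1.5 - 8 = -6.5
ceil(-6.5) = -6

-6


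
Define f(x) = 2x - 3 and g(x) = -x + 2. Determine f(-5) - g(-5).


f(-5) = -13
g(-5) = 7
Difference = -20

-20


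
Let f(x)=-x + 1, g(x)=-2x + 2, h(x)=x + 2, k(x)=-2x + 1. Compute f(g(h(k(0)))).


k(0) = 1
h(1) = 3
g(3) = -4
f(-4) = 5

5


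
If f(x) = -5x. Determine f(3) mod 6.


f(3) = -15
-15 mod 6 = 3

3


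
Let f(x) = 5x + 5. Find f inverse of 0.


Solve 5x + 5 = 0
x = (0 - 5) / 5 = -1

-1


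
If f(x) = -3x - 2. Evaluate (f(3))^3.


-1331


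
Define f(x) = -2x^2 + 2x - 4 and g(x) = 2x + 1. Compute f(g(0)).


g(0) = 1
f(1) = (-2)*(1)^2 + 2*(1) - 4 = -4

-4


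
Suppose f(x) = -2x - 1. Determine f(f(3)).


f(3) = -7
f(-7) = 13

13


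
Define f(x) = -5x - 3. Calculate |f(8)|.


f(8) = -43
|-43| = 43

43


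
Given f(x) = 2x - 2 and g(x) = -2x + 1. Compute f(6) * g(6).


f(6) = 10
g(6) = -11
Product = -110

-110


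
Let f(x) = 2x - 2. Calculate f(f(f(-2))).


-30


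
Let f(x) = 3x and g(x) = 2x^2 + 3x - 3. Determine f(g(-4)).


g(-4) = 17
f(17) = 51

51


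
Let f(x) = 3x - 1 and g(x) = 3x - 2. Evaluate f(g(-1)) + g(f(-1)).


-30


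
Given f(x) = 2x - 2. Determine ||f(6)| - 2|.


f(6) = 10
|10| = 10
|10 - 2| = 8

8


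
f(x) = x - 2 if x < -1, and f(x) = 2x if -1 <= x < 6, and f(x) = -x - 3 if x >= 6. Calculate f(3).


3 satisfies -1 <= x < 6
f(3) = 6

6


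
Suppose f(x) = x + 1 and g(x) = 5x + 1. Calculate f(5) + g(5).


f(5) = 6
g(5) = 26
Sum = 32

32


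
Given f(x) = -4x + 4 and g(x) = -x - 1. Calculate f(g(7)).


g(7) = -8
f(-8) = 36

36


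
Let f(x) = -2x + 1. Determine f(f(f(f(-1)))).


-21


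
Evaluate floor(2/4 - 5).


-5


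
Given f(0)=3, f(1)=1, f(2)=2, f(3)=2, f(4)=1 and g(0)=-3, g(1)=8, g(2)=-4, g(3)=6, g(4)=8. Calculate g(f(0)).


6


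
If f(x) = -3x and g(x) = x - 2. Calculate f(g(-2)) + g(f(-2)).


f(g(-2)) = 12
g(f(-2)) = 4
Sum = 16

16


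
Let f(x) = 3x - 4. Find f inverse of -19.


Solve 3x - 4 = -19
x = (-19 + 4) / 3 = -5

-5


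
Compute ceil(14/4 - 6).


14/4 = 3.5
3.5 - 6 = -2.5
ceil(-2.5) = -2

-2


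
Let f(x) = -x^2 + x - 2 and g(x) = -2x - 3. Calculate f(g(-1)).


g(-1) = -1
f(-1) = (-1)*(-1)^2 + 1*(-1) - 2 = -4

-4


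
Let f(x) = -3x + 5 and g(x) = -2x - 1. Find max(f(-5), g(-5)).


f(-5) = 20
g(-5) = 9
max = 20

20


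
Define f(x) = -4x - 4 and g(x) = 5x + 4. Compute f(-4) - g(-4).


f(-4) = 12
g(-4) = -16
Difference = 28

28


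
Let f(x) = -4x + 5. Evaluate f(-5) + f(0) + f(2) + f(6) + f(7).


-15


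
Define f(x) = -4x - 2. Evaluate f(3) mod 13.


f(3) = -14
-14 mod 13 = 12

12


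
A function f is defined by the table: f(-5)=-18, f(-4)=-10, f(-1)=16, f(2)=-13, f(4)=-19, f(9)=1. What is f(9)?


Reading from the table at x = 9

1


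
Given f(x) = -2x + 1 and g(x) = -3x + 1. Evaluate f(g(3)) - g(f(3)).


1


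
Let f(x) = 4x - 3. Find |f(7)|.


25


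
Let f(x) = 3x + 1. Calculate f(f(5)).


f(5) = 16
f(16) = 49

49


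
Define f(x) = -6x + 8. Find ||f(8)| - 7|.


f(8) = -40
|-40| = 40
|40 - 7| = 33

33


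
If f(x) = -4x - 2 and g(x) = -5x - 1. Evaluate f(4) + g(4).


f(4) = -18
g(4) = -21
Sum = -39

-39


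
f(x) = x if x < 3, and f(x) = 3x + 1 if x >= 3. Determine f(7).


7 satisfies x >= 3
f(7) = 22

22


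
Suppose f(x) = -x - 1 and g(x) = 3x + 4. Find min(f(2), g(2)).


-3


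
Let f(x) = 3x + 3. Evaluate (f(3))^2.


f(3) = 12
(12)^2 = 144

144


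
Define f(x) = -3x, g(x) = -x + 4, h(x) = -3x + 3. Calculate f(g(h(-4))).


33


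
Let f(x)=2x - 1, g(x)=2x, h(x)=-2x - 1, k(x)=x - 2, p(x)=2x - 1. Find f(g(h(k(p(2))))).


p(2) = 3
k(3) = 1
h(1) = -3
g(-3) = -6
f(-6) = -13

-13


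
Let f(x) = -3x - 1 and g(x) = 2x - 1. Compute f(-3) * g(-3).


f(-3) = 8
g(-3) = -7
Product = -56

-56


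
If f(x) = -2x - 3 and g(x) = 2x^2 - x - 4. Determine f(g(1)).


g(1) = -3
f(-3) = 3

3


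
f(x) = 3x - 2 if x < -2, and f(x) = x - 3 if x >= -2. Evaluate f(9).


9 satisfies x >= -2
f(9) = 6

6


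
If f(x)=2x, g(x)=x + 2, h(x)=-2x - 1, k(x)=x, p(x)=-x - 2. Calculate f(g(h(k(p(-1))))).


p(-1) = -1
k(-1) = -1
h(-1) = 1
g(1) = 3
f(3) = 6

6


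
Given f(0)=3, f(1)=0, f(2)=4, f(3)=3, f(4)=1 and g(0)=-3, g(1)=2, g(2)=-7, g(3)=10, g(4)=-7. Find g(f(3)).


f(3) = 3
g(3) = 10

10


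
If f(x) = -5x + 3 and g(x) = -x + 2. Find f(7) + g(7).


f(7) = -32
g(7) = -5
Sum = -37

-37


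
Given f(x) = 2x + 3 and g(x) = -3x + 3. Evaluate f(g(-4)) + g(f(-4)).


f(g(-4)) = 33
g(f(-4)) = 18
Sum = 51

51


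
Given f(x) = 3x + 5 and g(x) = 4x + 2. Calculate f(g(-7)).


g(-7) = -26
f(-26) = -73

-73


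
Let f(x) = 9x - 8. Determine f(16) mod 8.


0


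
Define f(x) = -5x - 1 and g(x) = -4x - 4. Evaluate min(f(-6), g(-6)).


f(-6) = 29
g(-6) = 20
min = 20

20


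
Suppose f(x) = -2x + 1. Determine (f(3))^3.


f(3) = -5
(-5)^3 = -125

-125


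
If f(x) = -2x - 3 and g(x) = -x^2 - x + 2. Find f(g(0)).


g(0) = 2
f(2) = -7

-7


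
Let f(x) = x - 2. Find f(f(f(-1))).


f(-1) = -3
f(-3) = -5
f(-5) = -7

-7


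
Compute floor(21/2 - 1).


9


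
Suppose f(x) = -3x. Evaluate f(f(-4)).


f(-4) = 12
f(12) = -36

-36


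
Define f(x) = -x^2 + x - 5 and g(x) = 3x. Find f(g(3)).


-77


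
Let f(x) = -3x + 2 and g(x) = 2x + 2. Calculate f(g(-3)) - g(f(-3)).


f(g(-3)) = 14
g(f(-3)) = 24
Difference = -10

-10


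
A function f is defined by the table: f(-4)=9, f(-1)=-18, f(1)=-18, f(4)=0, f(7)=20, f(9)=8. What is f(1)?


Reading from the table at x = 1

-18


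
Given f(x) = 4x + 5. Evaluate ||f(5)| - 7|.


f(5) = 25
|25| = 25
|25 - 7| = 18

18


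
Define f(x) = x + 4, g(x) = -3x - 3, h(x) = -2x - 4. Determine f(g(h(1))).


h(1) = -6
g(-6) = 15
f(15) = 19

19


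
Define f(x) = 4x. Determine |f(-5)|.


f(-5) = -20
|-20| = 20

20


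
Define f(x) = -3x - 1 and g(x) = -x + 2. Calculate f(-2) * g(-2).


20


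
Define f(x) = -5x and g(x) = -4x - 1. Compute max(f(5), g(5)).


f(5) = -25
g(5) = -21
max = -21

-21


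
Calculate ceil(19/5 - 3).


1


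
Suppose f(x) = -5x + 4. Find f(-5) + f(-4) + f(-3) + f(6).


46


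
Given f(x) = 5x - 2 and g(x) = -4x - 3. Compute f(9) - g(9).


f(9) = 43
g(9) = -39
Difference = 82

82


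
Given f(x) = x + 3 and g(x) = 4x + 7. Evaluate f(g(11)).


g(11) = 51
f(51) = 54

54


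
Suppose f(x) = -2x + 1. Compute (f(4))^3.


f(4) = -7
(-7)^3 = -343

-343


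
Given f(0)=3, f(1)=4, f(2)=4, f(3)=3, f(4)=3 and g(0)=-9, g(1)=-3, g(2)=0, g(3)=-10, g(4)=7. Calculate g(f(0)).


f(0) = 3
g(3) = -10

-10


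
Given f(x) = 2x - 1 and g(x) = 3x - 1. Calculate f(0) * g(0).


1


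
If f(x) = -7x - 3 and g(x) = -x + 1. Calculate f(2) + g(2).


-18


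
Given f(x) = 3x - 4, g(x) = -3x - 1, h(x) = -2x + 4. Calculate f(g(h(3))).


h(3) = -2
g(-2) = 5
f(5) = 11

11


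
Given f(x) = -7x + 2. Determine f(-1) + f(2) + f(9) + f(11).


f(-1) = 9
f(2) = -12
f(9) = -61
f(11) = -75
Sum = -139

-139


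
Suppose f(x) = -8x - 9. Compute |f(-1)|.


f(-1) = -1
|-1| = 1

1


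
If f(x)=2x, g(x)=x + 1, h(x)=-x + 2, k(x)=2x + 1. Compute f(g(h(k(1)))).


k(1) = 3
h(3) = -1
g(-1) = 0
f(0) = 0

0


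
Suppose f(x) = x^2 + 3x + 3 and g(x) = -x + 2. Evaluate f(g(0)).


13


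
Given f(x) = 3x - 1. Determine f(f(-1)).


-13


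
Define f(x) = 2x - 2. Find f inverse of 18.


Solve 2x - 2 = 18
x = (18 + 2) / 2 = 10

10


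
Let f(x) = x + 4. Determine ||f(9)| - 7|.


6


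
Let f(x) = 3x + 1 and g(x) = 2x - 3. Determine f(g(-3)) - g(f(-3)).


f(g(-3)) = -26
g(f(-3)) = -19
Difference = -7

-7


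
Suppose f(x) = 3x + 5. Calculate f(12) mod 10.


f(12) = 41
41 mod 10 = 1

1


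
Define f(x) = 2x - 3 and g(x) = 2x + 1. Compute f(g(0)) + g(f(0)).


f(g(0)) = -1
g(f(0)) = -5
Sum = -6

-6


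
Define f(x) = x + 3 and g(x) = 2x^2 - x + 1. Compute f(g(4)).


g(4) = 29
f(29) = 32

32


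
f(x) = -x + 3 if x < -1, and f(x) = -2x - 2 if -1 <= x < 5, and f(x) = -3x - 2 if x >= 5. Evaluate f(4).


4 satisfies -1 <= x < 5
f(4) = -10

-10


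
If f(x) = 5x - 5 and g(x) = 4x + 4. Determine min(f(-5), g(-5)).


f(-5) = -30
g(-5) = -16
min = -30

-30


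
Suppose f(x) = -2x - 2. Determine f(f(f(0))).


f(0) = -2
f(-2) = 2
f(2) = -6

-6


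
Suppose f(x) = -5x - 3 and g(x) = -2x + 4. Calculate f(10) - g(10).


f(10) = -53
g(10) = -16
Difference = -37

-37


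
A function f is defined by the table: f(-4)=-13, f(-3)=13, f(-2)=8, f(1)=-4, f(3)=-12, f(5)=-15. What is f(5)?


Reading from the table at x = 5

-15


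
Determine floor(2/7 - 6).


2/7 = 0.2857
0.2857 - 6 = -5.7143
floor(-5.7143) = -6

-6


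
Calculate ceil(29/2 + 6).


29/2 = 14.5
14.5 + 6 = 20.5
ceil(20.5) = 21

21


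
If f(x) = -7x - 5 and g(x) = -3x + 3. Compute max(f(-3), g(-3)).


f(-3) = 16
g(-3) = 12
max = 16

16


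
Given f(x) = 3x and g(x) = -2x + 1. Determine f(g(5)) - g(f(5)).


f(g(5)) = -27
g(f(5)) = -29
Difference = 2

2


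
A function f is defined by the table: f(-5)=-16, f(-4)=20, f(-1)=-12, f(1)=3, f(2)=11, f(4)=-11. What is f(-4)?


Reading from the table at x = -4

20


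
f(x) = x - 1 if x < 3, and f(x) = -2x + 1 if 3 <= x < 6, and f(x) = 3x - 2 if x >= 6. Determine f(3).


3 satisfies 3 <= x < 6
f(3) = -5

-5


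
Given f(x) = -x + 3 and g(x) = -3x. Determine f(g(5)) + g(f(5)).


f(g(5)) = 18
g(f(5)) = 6
Sum = 24

24


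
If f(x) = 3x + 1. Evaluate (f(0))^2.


1


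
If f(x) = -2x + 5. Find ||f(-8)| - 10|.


f(-8) = 21
|21| = 21
|21 - 10| = 11

11


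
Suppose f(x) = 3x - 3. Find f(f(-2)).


f(-2) = -9
f(-9) = -30

-30


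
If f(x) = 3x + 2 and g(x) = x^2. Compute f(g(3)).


g(3) = 9
f(9) = 29

29


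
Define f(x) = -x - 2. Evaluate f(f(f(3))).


-5


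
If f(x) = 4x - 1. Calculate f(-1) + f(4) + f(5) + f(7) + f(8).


f(-1) = -5
f(4) = 15
f(5) = 19
f(7) = 27
f(8) = 31
Sum = 87

87


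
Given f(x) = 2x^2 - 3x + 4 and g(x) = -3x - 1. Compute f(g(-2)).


g(-2) = 5
f(5) = 2*(5)^2 - 3*(5) + 4 = 39

39


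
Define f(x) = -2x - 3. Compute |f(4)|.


f(4) = -11
|-11| = 11

11


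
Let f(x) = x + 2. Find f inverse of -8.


Solve x + 2 = -8
x = (-8 - 2) / 1 = -10

-10


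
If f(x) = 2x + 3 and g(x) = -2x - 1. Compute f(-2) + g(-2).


f(-2) = -1
g(-2) = 3
Sum = 2

2


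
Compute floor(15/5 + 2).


5


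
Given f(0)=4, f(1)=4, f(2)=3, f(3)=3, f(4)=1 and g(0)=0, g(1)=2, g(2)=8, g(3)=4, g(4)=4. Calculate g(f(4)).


2


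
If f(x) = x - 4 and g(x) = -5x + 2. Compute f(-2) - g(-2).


-18


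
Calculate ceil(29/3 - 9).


1


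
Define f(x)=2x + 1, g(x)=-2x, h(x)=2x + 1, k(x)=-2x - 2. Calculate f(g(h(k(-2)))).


k(-2) = 2
h(2) = 5
g(5) = -10
f(-10) = -19

-19


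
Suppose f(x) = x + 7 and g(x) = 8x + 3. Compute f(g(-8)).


-54


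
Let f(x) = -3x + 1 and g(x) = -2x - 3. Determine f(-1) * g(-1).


-4


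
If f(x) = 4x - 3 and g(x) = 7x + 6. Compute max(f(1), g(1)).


f(1) = 1
g(1) = 13
max = 13

13


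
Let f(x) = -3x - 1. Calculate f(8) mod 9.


f(8) = -25
-25 mod 9 = 2

2


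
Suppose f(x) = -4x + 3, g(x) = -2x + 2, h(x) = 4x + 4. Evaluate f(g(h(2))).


91


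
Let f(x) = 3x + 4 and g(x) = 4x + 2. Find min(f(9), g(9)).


f(9) = 31
g(9) = 38
min = 31

31


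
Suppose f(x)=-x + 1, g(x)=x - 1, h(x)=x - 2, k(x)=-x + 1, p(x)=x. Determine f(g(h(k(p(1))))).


p(1) = 1
k(1) = 0
h(0) = -2
g(-2) = -3
f(-3) = 4

4


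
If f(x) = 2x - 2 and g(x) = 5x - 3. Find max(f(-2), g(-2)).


f(-2) = -6
g(-2) = -13
max = -6

-6


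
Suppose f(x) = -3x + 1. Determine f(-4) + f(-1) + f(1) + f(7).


f(-4) = 13
f(-1) = 4
f(1) = -2
f(7) = -20
Sum = -5

-5


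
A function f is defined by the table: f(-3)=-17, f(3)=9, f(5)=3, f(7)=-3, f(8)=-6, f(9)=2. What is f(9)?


2


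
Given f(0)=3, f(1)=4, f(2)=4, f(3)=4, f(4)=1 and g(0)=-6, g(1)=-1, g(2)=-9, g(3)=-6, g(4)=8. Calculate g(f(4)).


f(4) = 1
g(1) = -1

-1


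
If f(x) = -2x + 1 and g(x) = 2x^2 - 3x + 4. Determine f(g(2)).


-11


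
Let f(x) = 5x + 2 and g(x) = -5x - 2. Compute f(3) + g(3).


0


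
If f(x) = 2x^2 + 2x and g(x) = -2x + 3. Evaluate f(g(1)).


4


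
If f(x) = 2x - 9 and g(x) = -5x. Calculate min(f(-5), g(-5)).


f(-5) = -19
g(-5) = 25
min = -19

-19


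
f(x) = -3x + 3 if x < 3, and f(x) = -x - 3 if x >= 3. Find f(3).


3 satisfies x >= 3
f(3) = -6

-6


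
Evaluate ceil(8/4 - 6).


8/4 = 2
2 - 6 = -4
ceil(-4) = -4

-4


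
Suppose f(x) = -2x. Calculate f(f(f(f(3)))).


f(3) = -6
f(-6) = 12
f(12) = -24
f(-24) = 48

48


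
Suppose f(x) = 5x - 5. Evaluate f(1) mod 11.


f(1) = 0
0 mod 11 = 0

0


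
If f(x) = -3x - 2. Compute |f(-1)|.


f(-1) = 1
|1| = 1

1


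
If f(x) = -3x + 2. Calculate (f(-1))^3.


f(-1) = 5
(5)^3 = 125

125


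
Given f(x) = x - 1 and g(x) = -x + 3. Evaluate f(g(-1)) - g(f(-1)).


-2


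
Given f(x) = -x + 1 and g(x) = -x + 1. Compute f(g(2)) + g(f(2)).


4


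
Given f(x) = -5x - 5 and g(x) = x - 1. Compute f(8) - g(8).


f(8) = -45
g(8) = 7
Difference = -52

-52


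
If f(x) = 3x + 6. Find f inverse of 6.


Solve 3x + 6 = 6
x = (6 - 6) / 3 = 0

0


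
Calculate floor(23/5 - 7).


23/5 = 4.6
4.6 - 7 = -2.4
floor(-2.4) = -3

-3


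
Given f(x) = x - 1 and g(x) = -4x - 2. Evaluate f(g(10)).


g(10) = -42
f(-42) = -43

-43


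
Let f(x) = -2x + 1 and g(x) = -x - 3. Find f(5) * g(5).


f(5) = -9
g(5) = -8
Product = 72

72


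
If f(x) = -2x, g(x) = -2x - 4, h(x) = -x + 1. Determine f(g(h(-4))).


h(-4) = 5
g(5) = -14
f(-14) = 28

28


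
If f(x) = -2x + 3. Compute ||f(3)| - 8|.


f(3) = -3
|-3| = 3
|3 - 8| = 5

5


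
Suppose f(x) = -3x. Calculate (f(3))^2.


81


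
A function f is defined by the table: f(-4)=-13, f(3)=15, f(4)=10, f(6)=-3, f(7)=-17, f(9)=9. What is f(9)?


Reading from the table at x = 9

9


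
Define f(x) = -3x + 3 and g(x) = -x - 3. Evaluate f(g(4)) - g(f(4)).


f(g(4)) = 24
g(f(4)) = 6
Difference = 18

18


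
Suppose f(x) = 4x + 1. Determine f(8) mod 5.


f(8) = 33
33 mod 5 = 3

3


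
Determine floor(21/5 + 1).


21/5 = 4.2
4.2 + 1 = 5.2
floor(5.2) = 5

5


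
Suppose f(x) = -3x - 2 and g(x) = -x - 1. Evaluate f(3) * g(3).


44


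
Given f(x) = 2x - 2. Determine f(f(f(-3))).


-38


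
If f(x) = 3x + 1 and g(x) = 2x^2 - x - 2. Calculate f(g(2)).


13


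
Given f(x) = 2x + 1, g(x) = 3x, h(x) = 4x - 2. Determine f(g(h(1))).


h(1) = 2
g(2) = 6
f(6) = 13

13


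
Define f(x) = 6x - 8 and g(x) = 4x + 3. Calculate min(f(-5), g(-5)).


-38


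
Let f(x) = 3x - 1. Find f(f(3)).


f(3) = 8
f(8) = 23

23


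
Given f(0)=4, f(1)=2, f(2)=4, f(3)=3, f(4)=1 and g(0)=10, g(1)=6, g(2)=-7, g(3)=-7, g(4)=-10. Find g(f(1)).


-7


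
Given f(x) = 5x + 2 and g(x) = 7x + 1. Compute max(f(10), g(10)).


f(10) = 52
g(10) = 71
max = 71

71


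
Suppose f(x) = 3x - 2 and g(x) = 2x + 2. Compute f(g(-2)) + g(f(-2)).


f(g(-2)) = -8
g(f(-2)) = -14
Sum = -22

-22


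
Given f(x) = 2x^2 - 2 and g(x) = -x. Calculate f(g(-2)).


g(-2) = 2
f(2) = 2*(2)^2 - 2 = 6

6


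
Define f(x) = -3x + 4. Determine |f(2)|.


f(2) = -2
|-2| = 2

2


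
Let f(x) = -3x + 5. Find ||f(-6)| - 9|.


f(-6) = 23
|23| = 23
|23 - 9| = 14

14


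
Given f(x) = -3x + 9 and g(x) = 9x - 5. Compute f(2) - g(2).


f(2) = 3
g(2) = 13
Difference = -10

-10


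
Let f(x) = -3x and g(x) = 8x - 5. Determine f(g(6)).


g(6) = 43
f(43) = -129

-129


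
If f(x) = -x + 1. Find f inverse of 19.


Solve -x + 1 = 19
x = (19 - 1) / (-1) = -18

-18


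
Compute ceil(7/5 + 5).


7/5 = 1.4
1.4 + 5 = 6.4
ceil(6.4) = 7

7


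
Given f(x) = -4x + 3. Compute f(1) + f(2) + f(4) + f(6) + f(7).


-65


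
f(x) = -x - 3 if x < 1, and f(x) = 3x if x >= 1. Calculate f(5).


5 satisfies x >= 1
f(5) = 15

15


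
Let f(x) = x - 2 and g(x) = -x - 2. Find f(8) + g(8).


f(8) = 6
g(8) = -10
Sum = -4

-4


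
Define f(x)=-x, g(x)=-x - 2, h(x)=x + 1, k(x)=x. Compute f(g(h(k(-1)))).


k(-1) = -1
h(-1) = 0
g(0) = -2
f(-2) = 2

2


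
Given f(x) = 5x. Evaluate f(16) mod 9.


f(16) = 80
80 mod 9 = 8

8


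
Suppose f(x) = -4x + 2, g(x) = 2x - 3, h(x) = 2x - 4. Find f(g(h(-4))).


h(-4) = -12
g(-12) = -27
f(-27) = 110

110


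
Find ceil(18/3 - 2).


18/3 = 6
6 - 2 = 4
ceil(4) = 4

4


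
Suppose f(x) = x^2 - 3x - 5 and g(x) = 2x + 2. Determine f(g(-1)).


g(-1) = 0
f(0) = 1*(0)^2 - 3*(0) - 5 = -5

-5


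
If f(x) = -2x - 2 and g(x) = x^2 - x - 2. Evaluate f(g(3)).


g(3) = 4
f(4) = -10

-10


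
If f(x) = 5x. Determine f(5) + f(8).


f(5) = 25
f(8) = 40
Sum = 65

65


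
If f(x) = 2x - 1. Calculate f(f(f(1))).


f(1) = 1
f(1) = 1
f(1) = 1

1


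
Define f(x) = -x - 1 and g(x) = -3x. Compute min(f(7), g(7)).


f(7) = -8
g(7) = -21
min = -21

-21


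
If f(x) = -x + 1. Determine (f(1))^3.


f(1) = 0
(0)^3 = 0

0


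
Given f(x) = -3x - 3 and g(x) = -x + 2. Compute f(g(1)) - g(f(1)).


f(g(1)) = -6
g(f(1)) = 8
Difference = -14

-14


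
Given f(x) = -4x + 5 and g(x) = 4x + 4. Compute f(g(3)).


g(3) = 16
f(16) = -59

-59


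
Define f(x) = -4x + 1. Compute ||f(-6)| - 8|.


f(-6) = 25
|25| = 25
|25 - 8| = 17

17


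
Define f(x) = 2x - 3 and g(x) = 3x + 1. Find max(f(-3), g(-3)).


-8


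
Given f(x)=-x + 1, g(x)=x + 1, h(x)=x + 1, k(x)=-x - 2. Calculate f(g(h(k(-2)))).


k(-2) = 0
h(0) = 1
g(1) = 2
f(2) = -1

-1


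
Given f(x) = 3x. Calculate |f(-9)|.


f(-9) = -27
|-27| = 27

27


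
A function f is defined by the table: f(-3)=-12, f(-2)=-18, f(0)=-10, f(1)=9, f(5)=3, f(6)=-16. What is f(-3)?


Reading from the table at x = -3

-12


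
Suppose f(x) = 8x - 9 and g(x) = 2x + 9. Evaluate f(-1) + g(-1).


-10


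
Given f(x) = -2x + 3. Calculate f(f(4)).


f(4) = -5
f(-5) = 13

13


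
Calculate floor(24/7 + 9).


12


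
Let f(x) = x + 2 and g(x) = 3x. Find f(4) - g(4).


f(4) = 6
g(4) = 12
Difference = -6

-6


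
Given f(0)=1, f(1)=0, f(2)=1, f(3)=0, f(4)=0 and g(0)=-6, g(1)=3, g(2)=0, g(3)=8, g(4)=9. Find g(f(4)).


f(4) = 0
g(0) = -6

-6


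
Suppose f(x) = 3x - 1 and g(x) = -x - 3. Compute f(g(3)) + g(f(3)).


f(g(3)) = -19
g(f(3)) = -11
Sum = -30

-30


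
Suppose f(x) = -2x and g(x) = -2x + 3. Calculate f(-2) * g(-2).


f(-2) = 4
g(-2) = 7
Product = 28

28


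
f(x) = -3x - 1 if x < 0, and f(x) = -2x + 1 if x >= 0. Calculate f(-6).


-6 satisfies x < 0
f(-6) = 17

17


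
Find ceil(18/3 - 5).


18/3 = 6
6 - 5 = 1
ceil(1) = 1

1


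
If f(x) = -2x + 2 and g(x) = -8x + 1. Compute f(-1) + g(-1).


f(-1) = 4
g(-1) = 9
Sum = 13

13


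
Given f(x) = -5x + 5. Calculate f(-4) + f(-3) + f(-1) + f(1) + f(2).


f(-4) = 25
f(-3) = 20
f(-1) = 10
f(1) = 0
f(2) = -5
Sum = 50

50


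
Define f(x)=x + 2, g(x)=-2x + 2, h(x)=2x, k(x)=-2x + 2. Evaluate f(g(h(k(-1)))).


-12


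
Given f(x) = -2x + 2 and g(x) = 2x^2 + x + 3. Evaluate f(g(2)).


g(2) = 13
f(13) = -24

-24


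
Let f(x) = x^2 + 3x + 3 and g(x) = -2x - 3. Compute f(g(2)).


g(2) = -7
f(-7) = 1*(-7)^2 + 3*(-7) + 3 = 31

31


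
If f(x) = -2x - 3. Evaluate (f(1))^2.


25


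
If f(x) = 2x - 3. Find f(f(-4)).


f(-4) = -11
f(-11) = -25

-25


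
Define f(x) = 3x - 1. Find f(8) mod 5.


3


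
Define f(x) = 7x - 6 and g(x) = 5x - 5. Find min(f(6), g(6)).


f(6) = 36
g(6) = 25
min = 25

25


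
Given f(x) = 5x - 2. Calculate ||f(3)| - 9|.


f(3) = 13
|13| = 13
|13 - 9| = 4

4


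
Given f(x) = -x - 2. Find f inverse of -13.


Solve -x - 2 = -13
x = (-13 + 2) / (-1) = 11

11


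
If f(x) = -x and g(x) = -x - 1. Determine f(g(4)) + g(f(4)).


f(g(4)) = 5
g(f(4)) = 3
Sum = 8

8


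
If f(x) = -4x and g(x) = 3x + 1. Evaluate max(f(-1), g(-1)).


f(-1) = 4
g(-1) = -2
max = 4

4


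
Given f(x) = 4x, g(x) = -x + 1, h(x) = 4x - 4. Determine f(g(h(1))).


h(1) = 0
g(0) = 1
f(1) = 4

4


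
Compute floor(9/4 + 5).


9/4 = 2.25
2.25 + 5 = 7.25
floor(7.25) = 7

7


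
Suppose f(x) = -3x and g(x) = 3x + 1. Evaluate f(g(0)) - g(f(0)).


f(g(0)) = -3
g(f(0)) = 1
Difference = -4

-4


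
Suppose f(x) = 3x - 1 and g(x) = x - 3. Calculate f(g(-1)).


g(-1) = -4
f(-4) = -13

-13


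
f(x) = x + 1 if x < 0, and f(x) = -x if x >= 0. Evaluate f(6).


6 satisfies x >= 0
f(6) = -6

-6


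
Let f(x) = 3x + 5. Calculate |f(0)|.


5


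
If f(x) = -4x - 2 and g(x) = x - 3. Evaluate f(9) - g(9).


f(9) = -38
g(9) = 6
Difference = -44

-44


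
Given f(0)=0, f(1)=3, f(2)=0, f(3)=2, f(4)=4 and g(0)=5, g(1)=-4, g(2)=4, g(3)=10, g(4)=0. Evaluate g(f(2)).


f(2) = 0
g(0) = 5

5


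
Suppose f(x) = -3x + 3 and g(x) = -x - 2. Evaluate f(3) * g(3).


f(3) = -6
g(3) = -5
Product = 30

30


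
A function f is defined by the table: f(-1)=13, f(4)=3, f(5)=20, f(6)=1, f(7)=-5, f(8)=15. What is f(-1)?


Reading from the table at x = -1

13


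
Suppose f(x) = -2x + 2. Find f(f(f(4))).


f(4) = -6
f(-6) = 14
f(14) = -26

-26


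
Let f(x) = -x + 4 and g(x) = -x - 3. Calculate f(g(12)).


g(12) = -15
f(-15) = 19

19


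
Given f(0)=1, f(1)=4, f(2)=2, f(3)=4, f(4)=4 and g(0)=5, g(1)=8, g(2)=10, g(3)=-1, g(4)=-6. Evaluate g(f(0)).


f(0) = 1
g(1) = 8

8


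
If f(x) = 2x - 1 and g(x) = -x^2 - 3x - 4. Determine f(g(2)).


g(2) = -14
f(-14) = -29

-29


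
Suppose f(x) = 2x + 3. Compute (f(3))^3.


729


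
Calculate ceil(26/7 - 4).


26/7 = 3.7143
3.7143 - 4 = -0.2857
ceil(-0.2857) = 0

0


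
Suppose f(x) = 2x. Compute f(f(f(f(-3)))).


f(-3) = -6
f(-6) = -12
f(-12) = -24
f(-24) = -48

-48


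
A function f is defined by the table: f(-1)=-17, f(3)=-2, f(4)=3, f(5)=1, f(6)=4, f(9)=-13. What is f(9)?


Reading from the table at x = 9

-13


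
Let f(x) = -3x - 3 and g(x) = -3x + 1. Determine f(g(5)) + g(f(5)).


f(g(5)) = 39
g(f(5)) = 55
Sum = 94

94


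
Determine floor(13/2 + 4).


13/2 = 6.5
6.5 + 4 = 10.5
floor(10.5) = 10

10


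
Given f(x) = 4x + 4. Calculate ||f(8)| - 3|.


f(8) = 36
|36| = 36
|36 - 3| = 33

33


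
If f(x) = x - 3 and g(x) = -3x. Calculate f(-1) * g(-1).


f(-1) = -4
g(-1) = 3
Product = -12

-12


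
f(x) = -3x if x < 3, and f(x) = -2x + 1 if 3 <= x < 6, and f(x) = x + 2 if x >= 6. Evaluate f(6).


6 satisfies x >= 6
f(6) = 8

8


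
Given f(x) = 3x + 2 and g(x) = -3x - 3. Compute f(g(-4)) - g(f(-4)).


f(g(-4)) = 29
g(f(-4)) = 27
Difference = 2

2


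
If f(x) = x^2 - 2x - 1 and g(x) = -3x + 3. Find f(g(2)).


g(2) = -3
f(-3) = 1*(-3)^2 - 2*(-3) - 1 = 14

14


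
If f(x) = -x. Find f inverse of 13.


-13


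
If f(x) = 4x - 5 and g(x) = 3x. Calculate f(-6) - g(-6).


f(-6) = -29
g(-6) = -18
Difference = -11

-11


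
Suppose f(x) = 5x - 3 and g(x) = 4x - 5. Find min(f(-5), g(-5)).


f(-5) = -28
g(-5) = -25
min = -28

-28


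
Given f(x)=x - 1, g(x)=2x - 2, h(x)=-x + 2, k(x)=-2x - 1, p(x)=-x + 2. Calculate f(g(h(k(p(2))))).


p(2) = 0
k(0) = -1
h(-1) = 3
g(3) = 4
f(4) = 3

3


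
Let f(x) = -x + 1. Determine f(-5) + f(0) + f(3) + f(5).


f(-5) = 6
f(0) = 1
f(3) = -2
f(5) = -4
Sum = 1

1


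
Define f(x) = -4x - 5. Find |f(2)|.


f(2) = -13
|-13| = 13

13


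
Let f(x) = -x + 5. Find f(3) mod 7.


2


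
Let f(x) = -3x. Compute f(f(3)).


f(3) = -9
f(-9) = 27

27


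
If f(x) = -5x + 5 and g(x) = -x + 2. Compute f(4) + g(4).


-17


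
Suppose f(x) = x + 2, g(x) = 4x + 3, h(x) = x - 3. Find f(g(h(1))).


h(1) = -2
g(-2) = -5
f(-5) = -3

-3


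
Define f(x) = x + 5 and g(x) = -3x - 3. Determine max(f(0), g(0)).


f(0) = 5
g(0) = -3
max = 5

5


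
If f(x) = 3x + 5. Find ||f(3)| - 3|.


f(3) = 14
|14| = 14
|14 - 3| = 11

11


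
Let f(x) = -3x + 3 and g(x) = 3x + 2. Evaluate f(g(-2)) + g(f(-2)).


f(g(-2)) = 15
g(f(-2)) = 29
Sum = 44

44


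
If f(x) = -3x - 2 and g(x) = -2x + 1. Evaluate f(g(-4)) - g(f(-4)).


f(g(-4)) = -29
g(f(-4)) = -19
Difference = -10

-10


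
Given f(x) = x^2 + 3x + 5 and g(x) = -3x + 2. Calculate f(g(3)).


g(3) = -7
f(-7) = 1*(-7)^2 + 3*(-7) + 5 = 33

33


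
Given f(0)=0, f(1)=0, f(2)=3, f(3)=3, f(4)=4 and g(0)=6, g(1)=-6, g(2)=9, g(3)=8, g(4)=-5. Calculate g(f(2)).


f(2) = 3
g(3) = 8

8


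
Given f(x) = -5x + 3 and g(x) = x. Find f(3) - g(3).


f(3) = -12
g(3) = 3
Difference = -15

-15


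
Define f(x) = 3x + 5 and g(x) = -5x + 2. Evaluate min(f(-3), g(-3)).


f(-3) = -4
g(-3) = 17
min = -4

-4


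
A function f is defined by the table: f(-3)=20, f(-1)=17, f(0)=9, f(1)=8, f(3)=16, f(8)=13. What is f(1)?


Reading from the table at x = 1

8


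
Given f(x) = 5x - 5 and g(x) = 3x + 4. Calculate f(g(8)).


g(8) = 28
f(28) = 135

135


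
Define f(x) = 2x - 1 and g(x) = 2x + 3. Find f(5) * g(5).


f(5) = 9
g(5) = 13
Product = 117

117


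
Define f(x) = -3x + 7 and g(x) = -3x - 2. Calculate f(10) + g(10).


f(10) = -23
g(10) = -32
Sum = -55

-55


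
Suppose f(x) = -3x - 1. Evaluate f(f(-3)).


f(-3) = 8
f(8) = -25

-25


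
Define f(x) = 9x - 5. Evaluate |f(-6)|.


f(-6) = -59
|-59| = 59

59


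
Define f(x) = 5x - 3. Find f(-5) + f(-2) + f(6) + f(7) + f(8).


f(-5) = -28
f(-2) = -13
f(6) = 27
f(7) = 32
f(8) = 37
Sum = 55

55


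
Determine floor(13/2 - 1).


13/2 = 6.5
6.5 - 1 = 5.5
floor(5.5) = 5

5


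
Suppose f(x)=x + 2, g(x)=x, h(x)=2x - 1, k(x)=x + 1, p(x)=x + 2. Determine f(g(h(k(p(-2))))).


p(-2) = 0
k(0) = 1
h(1) = 1
g(1) = 1
f(1) = 3

3


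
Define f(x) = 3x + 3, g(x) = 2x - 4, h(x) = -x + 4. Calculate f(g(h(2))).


h(2) = 2
g(2) = 0
f(0) = 3

3


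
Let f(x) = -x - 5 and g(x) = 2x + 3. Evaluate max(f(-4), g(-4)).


f(-4) = -1
g(-4) = -5
max = -1

-1


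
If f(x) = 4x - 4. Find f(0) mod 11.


f(0) = -4
-4 mod 11 = 7

7


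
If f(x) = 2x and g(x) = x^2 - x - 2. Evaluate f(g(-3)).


g(-3) = 10
f(10) = 20

20


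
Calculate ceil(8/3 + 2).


8/3 = 2.6667
2.6667 + 2 = 4.6667
ceil(4.6667) = 5

5


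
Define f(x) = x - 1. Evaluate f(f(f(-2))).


f(-2) = -3
f(-3) = -4
f(-4) = -5

-5


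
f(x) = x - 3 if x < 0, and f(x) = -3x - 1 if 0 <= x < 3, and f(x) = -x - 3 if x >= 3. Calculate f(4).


4 satisfies x >= 3
f(4) = -7

-7


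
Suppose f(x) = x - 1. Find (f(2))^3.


f(2) = 1
(1)^3 = 1

1


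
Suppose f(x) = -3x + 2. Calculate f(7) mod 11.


f(7) = -19
-19 mod 11 = 3

3


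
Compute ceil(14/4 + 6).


14/4 = 3.5
3.5 + 6 = 9.5
ceil(9.5) = 10

10


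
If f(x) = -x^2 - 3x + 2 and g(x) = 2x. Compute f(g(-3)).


-16


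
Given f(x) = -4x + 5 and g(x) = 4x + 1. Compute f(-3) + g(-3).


f(-3) = 17
g(-3) = -11
Sum = 6

6


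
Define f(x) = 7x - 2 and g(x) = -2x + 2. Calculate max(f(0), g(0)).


f(0) = -2
g(0) = 2
max = 2

2


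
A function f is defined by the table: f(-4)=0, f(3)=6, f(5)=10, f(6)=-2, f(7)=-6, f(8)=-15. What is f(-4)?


Reading from the table at x = -4

0


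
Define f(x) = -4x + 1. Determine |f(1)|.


f(1) = -3
|-3| = 3

3


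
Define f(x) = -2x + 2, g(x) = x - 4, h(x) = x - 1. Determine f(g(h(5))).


h(5) = 4
g(4) = 0
f(0) = 2

2


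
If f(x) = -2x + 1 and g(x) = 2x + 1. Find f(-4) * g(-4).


f(-4) = 9
g(-4) = -7
Product = -63

-63


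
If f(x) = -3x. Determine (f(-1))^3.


27


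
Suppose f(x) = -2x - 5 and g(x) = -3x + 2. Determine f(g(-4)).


g(-4) = 14
f(14) = -33

-33


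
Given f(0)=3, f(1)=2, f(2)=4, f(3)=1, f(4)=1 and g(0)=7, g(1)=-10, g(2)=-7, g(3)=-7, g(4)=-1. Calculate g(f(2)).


f(2) = 4
g(4) = -1

-1


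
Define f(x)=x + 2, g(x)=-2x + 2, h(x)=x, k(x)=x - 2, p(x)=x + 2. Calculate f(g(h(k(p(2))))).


p(2) = 4
k(4) = 2
h(2) = 2
g(2) = -2
f(-2) = 0

0


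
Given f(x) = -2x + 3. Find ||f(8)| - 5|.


f(8) = -13
|-13| = 13
|13 - 5| = 8

8


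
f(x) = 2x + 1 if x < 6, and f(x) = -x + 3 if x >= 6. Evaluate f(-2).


-3


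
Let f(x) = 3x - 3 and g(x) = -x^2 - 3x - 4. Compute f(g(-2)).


g(-2) = -2
f(-2) = -9

-9


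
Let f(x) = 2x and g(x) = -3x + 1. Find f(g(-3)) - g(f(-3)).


1


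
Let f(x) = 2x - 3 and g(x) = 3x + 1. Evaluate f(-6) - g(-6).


f(-6) = -15
g(-6) = -17
Difference = 2

2


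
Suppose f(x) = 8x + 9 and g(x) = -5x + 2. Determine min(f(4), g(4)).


f(4) = 41
g(4) = -18
min = -18

-18


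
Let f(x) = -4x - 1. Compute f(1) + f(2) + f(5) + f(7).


f(1) = -5
f(2) = -9
f(5) = -21
f(7) = -29
Sum = -64

-64


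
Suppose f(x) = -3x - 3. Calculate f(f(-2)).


-12


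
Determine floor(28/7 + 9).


28/7 = 4
4 + 9 = 13
floor(13) = 13

13


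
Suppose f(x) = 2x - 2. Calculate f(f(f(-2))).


f(-2) = -6
f(-6) = -14
f(-14) = -30

-30


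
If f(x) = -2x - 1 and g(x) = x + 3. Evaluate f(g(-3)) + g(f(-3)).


f(g(-3)) = -1
g(f(-3)) = 8
Sum = 7

7


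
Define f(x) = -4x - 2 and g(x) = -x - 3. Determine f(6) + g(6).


f(6) = -26
g(6) = -9
Sum = -35

-35


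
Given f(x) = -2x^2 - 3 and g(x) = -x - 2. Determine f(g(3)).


g(3) = -5
f(-5) = (-2)*(-5)^2 - 3 = -53

-53


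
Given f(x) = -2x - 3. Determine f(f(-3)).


f(-3) = 3
f(3) = -9

-9


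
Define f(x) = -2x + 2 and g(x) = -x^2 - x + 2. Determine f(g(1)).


g(1) = 0
f(0) = 2

2


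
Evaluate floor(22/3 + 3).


10


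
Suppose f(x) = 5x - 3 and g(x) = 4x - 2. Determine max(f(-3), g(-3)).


f(-3) = -18
g(-3) = -14
max = -14

-14


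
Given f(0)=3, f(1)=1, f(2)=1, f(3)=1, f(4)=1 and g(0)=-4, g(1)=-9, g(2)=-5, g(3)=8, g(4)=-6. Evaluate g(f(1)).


f(1) = 1
g(1) = -9

-9


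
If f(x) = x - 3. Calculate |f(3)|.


f(3) = 0
|0| = 0

0


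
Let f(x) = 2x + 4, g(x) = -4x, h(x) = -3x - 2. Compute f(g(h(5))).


h(5) = -17
g(-17) = 68
f(68) = 140

140


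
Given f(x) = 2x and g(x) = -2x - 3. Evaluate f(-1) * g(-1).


2


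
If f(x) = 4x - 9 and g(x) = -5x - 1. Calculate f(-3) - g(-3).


f(-3) = -21
g(-3) = 14
Difference = -35

-35


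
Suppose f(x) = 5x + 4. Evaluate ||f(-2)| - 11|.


f(-2) = -6
|-6| = 6
|6 - 11| = 5

5


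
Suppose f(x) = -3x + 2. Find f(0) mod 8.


f(0) = 2
2 mod 8 = 2

2


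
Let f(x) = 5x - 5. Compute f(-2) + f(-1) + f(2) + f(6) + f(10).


f(-2) = -15
f(-1) = -10
f(2) = 5
f(6) = 25
f(10) = 45
Sum = 50

50


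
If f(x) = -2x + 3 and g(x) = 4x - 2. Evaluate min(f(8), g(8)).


f(8) = -13
g(8) = 30
min = -13

-13


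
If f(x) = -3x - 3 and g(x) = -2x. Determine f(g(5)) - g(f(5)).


f(g(5)) = 27
g(f(5)) = 36
Difference = -9

-9


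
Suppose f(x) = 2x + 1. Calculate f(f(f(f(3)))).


f(3) = 7
f(7) = 15
f(15) = 31
f(31) = 63

63


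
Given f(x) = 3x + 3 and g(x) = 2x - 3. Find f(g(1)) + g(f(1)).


9


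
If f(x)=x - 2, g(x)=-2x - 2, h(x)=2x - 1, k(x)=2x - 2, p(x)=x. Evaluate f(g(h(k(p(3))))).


p(3) = 3
k(3) = 4
h(4) = 7
g(7) = -16
f(-16) = -18

-18


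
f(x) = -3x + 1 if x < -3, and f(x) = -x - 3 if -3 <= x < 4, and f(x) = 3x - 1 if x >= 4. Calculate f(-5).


-5 satisfies x < -3
f(-5) = 16

16


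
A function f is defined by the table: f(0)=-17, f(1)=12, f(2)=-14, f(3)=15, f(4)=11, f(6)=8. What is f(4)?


Reading from the table at x = 4

11


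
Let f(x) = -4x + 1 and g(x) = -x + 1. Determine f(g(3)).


g(3) = -2
f(-2) = 9

9


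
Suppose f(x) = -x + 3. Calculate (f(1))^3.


f(1) = 2
(2)^3 = 8

8


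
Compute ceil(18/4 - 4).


1


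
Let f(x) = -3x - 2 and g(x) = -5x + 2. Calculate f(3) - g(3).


f(3) = -11
g(3) = -13
Difference = 2

2


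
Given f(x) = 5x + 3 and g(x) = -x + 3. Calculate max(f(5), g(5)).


f(5) = 28
g(5) = -2
max = 28

28


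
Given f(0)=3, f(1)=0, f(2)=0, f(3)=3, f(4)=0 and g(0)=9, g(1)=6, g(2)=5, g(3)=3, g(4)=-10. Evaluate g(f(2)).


f(2) = 0
g(0) = 9

9


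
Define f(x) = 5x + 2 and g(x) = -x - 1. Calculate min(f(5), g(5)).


-6


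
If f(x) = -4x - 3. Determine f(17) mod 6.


f(17) = -71
-71 mod 6 = 1

1


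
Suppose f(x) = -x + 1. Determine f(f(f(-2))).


3


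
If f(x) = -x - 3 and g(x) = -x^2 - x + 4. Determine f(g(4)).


g(4) = -16
f(-16) = 13

13


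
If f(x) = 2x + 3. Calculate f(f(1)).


f(1) = 5
f(5) = 13

13


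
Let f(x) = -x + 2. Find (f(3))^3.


-1


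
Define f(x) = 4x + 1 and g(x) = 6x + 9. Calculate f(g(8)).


g(8) = 57
f(57) = 229

229


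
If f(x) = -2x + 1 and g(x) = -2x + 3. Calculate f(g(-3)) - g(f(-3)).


-6


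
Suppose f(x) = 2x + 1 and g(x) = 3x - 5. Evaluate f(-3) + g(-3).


f(-3) = -5
g(-3) = -14
Sum = -19

-19


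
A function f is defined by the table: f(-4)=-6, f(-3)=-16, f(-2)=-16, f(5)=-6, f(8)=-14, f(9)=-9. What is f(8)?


Reading from the table at x = 8

-14


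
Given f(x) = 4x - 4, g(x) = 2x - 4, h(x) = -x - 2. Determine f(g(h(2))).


h(2) = -4
g(-4) = -12
f(-12) = -52

-52


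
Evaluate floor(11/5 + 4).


11/5 = 2.2
2.2 + 4 = 6.2
floor(6.2) = 6

6


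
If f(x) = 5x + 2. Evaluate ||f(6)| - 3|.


f(6) = 32
|32| = 32
|32 - 3| = 29

29


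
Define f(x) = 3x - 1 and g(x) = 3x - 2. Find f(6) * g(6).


272


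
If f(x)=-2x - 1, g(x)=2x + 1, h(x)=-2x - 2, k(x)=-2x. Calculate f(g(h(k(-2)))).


k(-2) = 4
h(4) = -10
g(-10) = -19
f(-19) = 37

37


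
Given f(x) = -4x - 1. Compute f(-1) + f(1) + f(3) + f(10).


f(-1) = 3
f(1) = -5
f(3) = -13
f(10) = -41
Sum = -56

-56


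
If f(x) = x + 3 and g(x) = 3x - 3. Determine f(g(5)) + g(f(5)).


f(g(5)) = 15
g(f(5)) = 21
Sum = 36

36
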